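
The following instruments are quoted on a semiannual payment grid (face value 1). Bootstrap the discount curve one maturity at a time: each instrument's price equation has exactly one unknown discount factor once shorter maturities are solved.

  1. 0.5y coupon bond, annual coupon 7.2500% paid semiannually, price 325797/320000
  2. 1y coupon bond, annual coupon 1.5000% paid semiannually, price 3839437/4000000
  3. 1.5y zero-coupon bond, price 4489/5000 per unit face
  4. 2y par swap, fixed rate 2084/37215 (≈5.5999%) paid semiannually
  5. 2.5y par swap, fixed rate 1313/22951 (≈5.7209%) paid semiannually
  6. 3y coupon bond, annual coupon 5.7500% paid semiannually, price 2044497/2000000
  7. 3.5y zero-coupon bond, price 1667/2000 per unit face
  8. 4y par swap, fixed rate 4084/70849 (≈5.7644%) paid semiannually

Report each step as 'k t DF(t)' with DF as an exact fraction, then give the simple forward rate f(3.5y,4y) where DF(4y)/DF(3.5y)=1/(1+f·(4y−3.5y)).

step 1 [0.5y] bond c/2=29/800: DF=(325797/320000 − 29/800·(0))/(1+29/800) = 393/400 ≈ 0.982500
step 2 [1y] bond c/2=3/400: DF=(3839437/4000000 − 3/400·(0.982500))/(1+3/400) = 4727/5000 ≈ 0.945400
step 3 [1.5y] zero: DF = P = 4489/5000 ≈ 0.897800
step 4 [2y] swap r/2=1042/37215: DF=(1 − 1042/37215·(0.982500+0.945400+0.897800))/(1+1042/37215) = 4479/5000 ≈ 0.895800
step 5 [2.5y] swap r/2=1313/45902: DF=(1 − 1313/45902·(0.982500+0.945400+0.897800+0.895800))/(1+1313/45902) = 8687/10000 ≈ 0.868700
step 6 [3y] bond c/2=23/800: DF=(2044497/2000000 − 23/800·(0.982500+0.945400+0.897800+0.895800+0.868700))/(1+23/800) = 4327/5000 ≈ 0.865400
step 7 [3.5y] zero: DF = P = 1667/2000 ≈ 0.833500
step 8 [4y] swap r/2=2042/70849: DF=(1 − 2042/70849·(0.982500+0.945400+0.897800+0.895800+0.868700+0.865400+0.833500))/(1+2042/70849) = 3979/5000 ≈ 0.795800

1 1/2 393/400
2 1 4727/5000
3 3/2 4489/5000
4 2 4479/5000
5 5/2 8687/10000
6 3 4327/5000
7 7/2 1667/2000
8 4 3979/5000
f(3.5y,4y) = ((1667/2000)/(3979/5000) − 1)/(1/2) = 377/3979 ≈ 9.4747%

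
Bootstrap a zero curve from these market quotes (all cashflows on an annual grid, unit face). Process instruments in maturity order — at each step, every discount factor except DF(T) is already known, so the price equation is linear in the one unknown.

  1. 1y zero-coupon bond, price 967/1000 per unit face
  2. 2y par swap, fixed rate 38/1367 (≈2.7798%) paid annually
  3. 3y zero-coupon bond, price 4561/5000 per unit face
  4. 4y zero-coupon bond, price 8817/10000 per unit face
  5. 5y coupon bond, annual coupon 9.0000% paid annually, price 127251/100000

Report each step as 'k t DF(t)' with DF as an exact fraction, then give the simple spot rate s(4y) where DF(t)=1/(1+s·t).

1 1 967/1000
2 2 2367/2500
3 3 4561/5000
4 4 8817/10000
5 5 8613/10000
s(4y) = (1/(8817/10000) − 1)/(4) = 1183/35268 ≈ 3.3543%

step 1 [1y] zero: DF = P = 967/1000 ≈ 0.967000
step 2 [2y] swap r/1=38/1367: DF=(1 − 38/1367·(0.967000))/(1+38/1367) = 2367/2500 ≈ 0.946800
step 3 [3y] zero: DF = P = 4561/5000 ≈ 0.912200
step 4 [4y] zero: DF = P = 8817/10000 ≈ 0.881700
step 5 [5y] bond c/1=9/100: DF=(127251/100000 − 9/100·(0.967000+0.946800+0.912200+0.881700))/(1+9/100) = 8613/10000 ≈ 0.861300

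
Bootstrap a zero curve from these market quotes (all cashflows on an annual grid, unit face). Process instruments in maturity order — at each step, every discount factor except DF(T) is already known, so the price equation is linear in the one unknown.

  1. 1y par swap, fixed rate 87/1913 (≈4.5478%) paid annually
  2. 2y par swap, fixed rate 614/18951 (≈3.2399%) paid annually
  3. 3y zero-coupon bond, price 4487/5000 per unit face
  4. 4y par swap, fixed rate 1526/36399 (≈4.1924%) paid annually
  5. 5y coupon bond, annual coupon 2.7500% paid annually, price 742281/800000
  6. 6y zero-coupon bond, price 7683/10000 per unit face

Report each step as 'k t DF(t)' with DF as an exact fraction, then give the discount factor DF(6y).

step 1 [1y] swap r/1=87/1913: DF=(1 − 87/1913·(0))/(1+87/1913) = 1913/2000 ≈ 0.956500
step 2 [2y] swap r/1=614/18951: DF=(1 − 614/18951·(0.956500))/(1+614/18951) = 4693/5000 ≈ 0.938600
step 3 [3y] zero: DF = P = 4487/5000 ≈ 0.897400
step 4 [4y] swap r/1=1526/36399: DF=(1 − 1526/36399·(0.956500+0.938600+0.897400))/(1+1526/36399) = 4237/5000 ≈ 0.847400
step 5 [5y] bond c/1=11/400: DF=(742281/800000 − 11/400·(0.956500+0.938600+0.897400+0.847400))/(1+11/400) = 1007/1250 ≈ 0.805600
step 6 [6y] zero: DF = P = 7683/10000 ≈ 0.768300

1 1 1913/2000
2 2 4693/5000
3 3 4487/5000
4 4 4237/5000
5 5 1007/1250
6 6 7683/10000
DF(6y) = 7683/10000 ≈ 0.768300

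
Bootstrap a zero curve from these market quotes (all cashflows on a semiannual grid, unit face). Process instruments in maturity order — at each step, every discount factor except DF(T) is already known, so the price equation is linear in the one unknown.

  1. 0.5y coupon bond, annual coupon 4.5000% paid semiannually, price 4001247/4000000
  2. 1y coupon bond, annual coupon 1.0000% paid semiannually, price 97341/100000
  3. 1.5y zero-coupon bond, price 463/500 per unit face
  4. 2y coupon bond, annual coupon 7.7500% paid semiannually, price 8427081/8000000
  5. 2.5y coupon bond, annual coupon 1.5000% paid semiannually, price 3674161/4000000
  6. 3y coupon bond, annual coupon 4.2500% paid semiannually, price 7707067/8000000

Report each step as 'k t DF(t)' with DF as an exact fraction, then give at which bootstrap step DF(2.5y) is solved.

step 1 [0.5y] bond c/2=9/400: DF=(4001247/4000000 − 9/400·(0))/(1+9/400) = 9783/10000 ≈ 0.978300
step 2 [1y] bond c/2=1/200: DF=(97341/100000 − 1/200·(0.978300))/(1+1/200) = 9637/10000 ≈ 0.963700
step 3 [1.5y] zero: DF = P = 463/500 ≈ 0.926000
step 4 [2y] bond c/2=31/800: DF=(8427081/8000000 − 31/800·(0.978300+0.963700+0.926000))/(1+31/800) = 9071/10000 ≈ 0.907100
step 5 [2.5y] bond c/2=3/400: DF=(3674161/4000000 − 3/400·(0.978300+0.963700+0.926000+0.907100))/(1+3/400) = 2209/2500 ≈ 0.883600
step 6 [3y] bond c/2=17/800: DF=(7707067/8000000 − 17/800·(0.978300+0.963700+0.926000+0.907100+0.883600))/(1+17/800) = 529/625 ≈ 0.846400

1 1/2 9783/10000
2 1 9637/10000
3 3/2 463/500
4 2 9071/10000
5 5/2 2209/2500
6 3 529/625
DF(2.5y) is solved at step 5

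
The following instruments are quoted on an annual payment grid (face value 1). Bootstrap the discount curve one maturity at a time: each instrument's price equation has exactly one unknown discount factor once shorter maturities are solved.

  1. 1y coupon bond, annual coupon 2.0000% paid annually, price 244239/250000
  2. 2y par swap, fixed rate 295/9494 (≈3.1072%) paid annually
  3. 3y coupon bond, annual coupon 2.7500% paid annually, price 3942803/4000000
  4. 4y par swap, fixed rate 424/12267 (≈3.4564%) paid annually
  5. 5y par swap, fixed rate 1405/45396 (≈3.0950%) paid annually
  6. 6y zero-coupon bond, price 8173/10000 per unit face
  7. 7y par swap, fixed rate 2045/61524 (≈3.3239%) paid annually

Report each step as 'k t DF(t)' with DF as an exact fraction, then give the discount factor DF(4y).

1 1 4789/5000
2 2 941/1000
3 3 1817/2000
4 4 1091/1250
5 5 1719/2000
6 6 8173/10000
7 7 1591/2000
DF(4y) = 1091/1250 ≈ 0.872800

step 1 [1y] bond c/1=1/50: DF=(244239/250000 − 1/50·(0))/(1+1/50) = 4789/5000 ≈ 0.957800
step 2 [2y] swap r/1=295/9494: DF=(1 − 295/9494·(0.957800))/(1+295/9494) = 941/1000 ≈ 0.941000
step 3 [3y] bond c/1=11/400: DF=(3942803/4000000 − 11/400·(0.957800+0.941000))/(1+11/400) = 1817/2000 ≈ 0.908500
step 4 [4y] swap r/1=424/12267: DF=(1 − 424/12267·(0.957800+0.941000+0.908500))/(1+424/12267) = 1091/1250 ≈ 0.872800
step 5 [5y] swap r/1=1405/45396: DF=(1 − 1405/45396·(0.957800+0.941000+0.908500+0.872800))/(1+1405/45396) = 1719/2000 ≈ 0.859500
step 6 [6y] zero: DF = P = 8173/10000 ≈ 0.817300
step 7 [7y] swap r/1=2045/61524: DF=(1 − 2045/61524·(0.957800+0.941000+0.908500+0.872800+0.859500+0.817300))/(1+2045/61524) = 1591/2000 ≈ 0.795500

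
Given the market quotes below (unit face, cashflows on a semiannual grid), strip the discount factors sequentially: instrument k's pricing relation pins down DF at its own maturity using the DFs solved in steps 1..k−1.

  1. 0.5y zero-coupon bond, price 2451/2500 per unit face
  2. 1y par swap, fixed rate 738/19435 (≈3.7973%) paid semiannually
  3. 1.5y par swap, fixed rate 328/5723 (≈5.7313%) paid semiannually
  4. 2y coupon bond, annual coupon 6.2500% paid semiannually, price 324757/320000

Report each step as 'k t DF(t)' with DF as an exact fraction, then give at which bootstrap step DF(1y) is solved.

step 1 [0.5y] zero: DF = P = 2451/2500 ≈ 0.980400
step 2 [1y] swap r/2=369/19435: DF=(1 − 369/19435·(0.980400))/(1+369/19435) = 9631/10000 ≈ 0.963100
step 3 [1.5y] swap r/2=164/5723: DF=(1 − 164/5723·(0.980400+0.963100))/(1+164/5723) = 459/500 ≈ 0.918000
step 4 [2y] bond c/2=1/32: DF=(324757/320000 − 1/32·(0.980400+0.963100+0.918000))/(1+1/32) = 4487/5000 ≈ 0.897400

1 1/2 2451/2500
2 1 9631/10000
3 3/2 459/500
4 2 4487/5000
DF(1y) is solved at step 2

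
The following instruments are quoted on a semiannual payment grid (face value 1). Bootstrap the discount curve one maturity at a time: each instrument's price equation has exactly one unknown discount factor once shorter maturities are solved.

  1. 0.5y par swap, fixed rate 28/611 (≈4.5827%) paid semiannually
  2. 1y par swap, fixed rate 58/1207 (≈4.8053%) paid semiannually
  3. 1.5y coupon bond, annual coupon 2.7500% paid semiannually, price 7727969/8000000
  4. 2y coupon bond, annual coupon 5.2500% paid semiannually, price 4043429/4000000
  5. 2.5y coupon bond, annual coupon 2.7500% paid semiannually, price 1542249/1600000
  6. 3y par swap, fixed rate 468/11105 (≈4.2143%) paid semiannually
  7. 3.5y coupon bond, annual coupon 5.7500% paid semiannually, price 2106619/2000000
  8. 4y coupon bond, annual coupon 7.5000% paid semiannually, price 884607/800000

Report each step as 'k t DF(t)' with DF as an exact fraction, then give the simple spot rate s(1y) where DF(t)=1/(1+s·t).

1 1/2 611/625
2 1 596/625
3 3/2 9267/10000
4 2 9119/10000
5 5/2 8997/10000
6 3 883/1000
7 7/2 8687/10000
8 4 8337/10000
s(1y) = (1/(596/625) − 1)/(1) = 29/596 ≈ 4.8658%

step 1 [0.5y] swap r/2=14/611: DF=(1 − 14/611·(0))/(1+14/611) = 611/625 ≈ 0.977600
step 2 [1y] swap r/2=29/1207: DF=(1 − 29/1207·(0.977600))/(1+29/1207) = 596/625 ≈ 0.953600
step 3 [1.5y] bond c/2=11/800: DF=(7727969/8000000 − 11/800·(0.977600+0.953600))/(1+11/800) = 9267/10000 ≈ 0.926700
step 4 [2y] bond c/2=21/800: DF=(4043429/4000000 − 21/800·(0.977600+0.953600+0.926700))/(1+21/800) = 9119/10000 ≈ 0.911900
step 5 [2.5y] bond c/2=11/800: DF=(1542249/1600000 − 11/800·(0.977600+0.953600+0.926700+0.911900))/(1+11/800) = 8997/10000 ≈ 0.899700
step 6 [3y] swap r/2=234/11105: DF=(1 − 234/11105·(0.977600+0.953600+0.926700+0.911900+0.899700))/(1+234/11105) = 883/1000 ≈ 0.883000
step 7 [3.5y] bond c/2=23/800: DF=(2106619/2000000 − 23/800·(0.977600+0.953600+0.926700+0.911900+0.899700+0.883000))/(1+23/800) = 8687/10000 ≈ 0.868700
step 8 [4y] bond c/2=3/80: DF=(884607/800000 − 3/80·(0.977600+0.953600+0.926700+0.911900+0.899700+0.883000+0.868700))/(1+3/80) = 8337/10000 ≈ 0.833700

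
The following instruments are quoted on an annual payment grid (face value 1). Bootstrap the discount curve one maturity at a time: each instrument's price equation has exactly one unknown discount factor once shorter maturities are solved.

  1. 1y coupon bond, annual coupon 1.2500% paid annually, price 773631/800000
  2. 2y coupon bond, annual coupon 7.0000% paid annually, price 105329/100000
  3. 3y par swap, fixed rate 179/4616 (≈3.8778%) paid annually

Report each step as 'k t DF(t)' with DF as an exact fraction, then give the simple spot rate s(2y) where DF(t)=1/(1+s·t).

step 1 [1y] bond c/1=1/80: DF=(773631/800000 − 1/80·(0))/(1+1/80) = 9551/10000 ≈ 0.955100
step 2 [2y] bond c/1=7/100: DF=(105329/100000 − 7/100·(0.955100))/(1+7/100) = 9219/10000 ≈ 0.921900
step 3 [3y] swap r/1=179/4616: DF=(1 − 179/4616·(0.955100+0.921900))/(1+179/4616) = 4463/5000 ≈ 0.892600

1 1 9551/10000
2 2 9219/10000
3 3 4463/5000
s(2y) = (1/(9219/10000) − 1)/(2) = 781/18438 ≈ 4.2358%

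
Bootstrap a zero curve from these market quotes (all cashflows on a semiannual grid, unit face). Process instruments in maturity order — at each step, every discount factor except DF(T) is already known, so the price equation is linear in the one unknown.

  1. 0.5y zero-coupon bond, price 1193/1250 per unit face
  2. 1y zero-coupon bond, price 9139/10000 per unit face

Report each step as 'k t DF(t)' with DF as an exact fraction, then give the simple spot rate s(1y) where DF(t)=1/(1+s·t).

1 1/2 1193/1250
2 1 9139/10000
s(1y) = (1/(9139/10000) − 1)/(1) = 861/9139 ≈ 9.4212%

step 1 [0.5y] zero: DF = P = 1193/1250 ≈ 0.954400
step 2 [1y] zero: DF = P = 9139/10000 ≈ 0.913900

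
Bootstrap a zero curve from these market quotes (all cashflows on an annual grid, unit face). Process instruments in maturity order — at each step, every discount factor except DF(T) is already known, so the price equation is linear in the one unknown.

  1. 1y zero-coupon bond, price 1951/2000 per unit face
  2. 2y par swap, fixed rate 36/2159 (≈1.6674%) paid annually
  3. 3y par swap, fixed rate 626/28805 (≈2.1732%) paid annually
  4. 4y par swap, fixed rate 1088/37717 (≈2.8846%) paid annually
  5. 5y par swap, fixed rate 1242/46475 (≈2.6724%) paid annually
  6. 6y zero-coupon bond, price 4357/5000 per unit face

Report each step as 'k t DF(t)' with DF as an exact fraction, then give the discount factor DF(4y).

step 1 [1y] zero: DF = P = 1951/2000 ≈ 0.975500
step 2 [2y] swap r/1=36/2159: DF=(1 − 36/2159·(0.975500))/(1+36/2159) = 2419/2500 ≈ 0.967600
step 3 [3y] swap r/1=626/28805: DF=(1 − 626/28805·(0.975500+0.967600))/(1+626/28805) = 4687/5000 ≈ 0.937400
step 4 [4y] swap r/1=1088/37717: DF=(1 − 1088/37717·(0.975500+0.967600+0.937400))/(1+1088/37717) = 557/625 ≈ 0.891200
step 5 [5y] swap r/1=1242/46475: DF=(1 − 1242/46475·(0.975500+0.967600+0.937400+0.891200))/(1+1242/46475) = 4379/5000 ≈ 0.875800
step 6 [6y] zero: DF = P = 4357/5000 ≈ 0.871400

1 1 1951/2000
2 2 2419/2500
3 3 4687/5000
4 4 557/625
5 5 4379/5000
6 6 4357/5000
DF(4y) = 557/625 ≈ 0.891200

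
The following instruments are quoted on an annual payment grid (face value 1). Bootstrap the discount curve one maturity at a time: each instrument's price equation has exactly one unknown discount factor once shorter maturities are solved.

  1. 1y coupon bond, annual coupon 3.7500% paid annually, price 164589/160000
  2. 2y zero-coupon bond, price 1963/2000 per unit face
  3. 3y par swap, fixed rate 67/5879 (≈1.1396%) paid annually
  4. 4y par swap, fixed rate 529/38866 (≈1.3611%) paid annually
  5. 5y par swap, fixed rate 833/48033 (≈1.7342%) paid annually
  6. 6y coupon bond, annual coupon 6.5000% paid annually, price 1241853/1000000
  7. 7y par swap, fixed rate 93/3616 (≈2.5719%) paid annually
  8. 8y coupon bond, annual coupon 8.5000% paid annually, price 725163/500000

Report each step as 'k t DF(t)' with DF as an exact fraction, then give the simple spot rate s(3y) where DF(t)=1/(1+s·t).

step 1 [1y] bond c/1=3/80: DF=(164589/160000 − 3/80·(0))/(1+3/80) = 1983/2000 ≈ 0.991500
step 2 [2y] zero: DF = P = 1963/2000 ≈ 0.981500
step 3 [3y] swap r/1=67/5879: DF=(1 − 67/5879·(0.991500+0.981500))/(1+67/5879) = 1933/2000 ≈ 0.966500
step 4 [4y] swap r/1=529/38866: DF=(1 − 529/38866·(0.991500+0.981500+0.966500))/(1+529/38866) = 9471/10000 ≈ 0.947100
step 5 [5y] swap r/1=833/48033: DF=(1 − 833/48033·(0.991500+0.981500+0.966500+0.947100))/(1+833/48033) = 9167/10000 ≈ 0.916700
step 6 [6y] bond c/1=13/200: DF=(1241853/1000000 − 13/200·(0.991500+0.981500+0.966500+0.947100+0.916700))/(1+13/200) = 8729/10000 ≈ 0.872900
step 7 [7y] swap r/1=93/3616: DF=(1 − 93/3616·(0.991500+0.981500+0.966500+0.947100+0.916700+0.872900))/(1+93/3616) = 4163/5000 ≈ 0.832600
step 8 [8y] bond c/1=17/200: DF=(725163/500000 − 17/200·(0.991500+0.981500+0.966500+0.947100+0.916700+0.872900+0.832600))/(1+17/200) = 2067/2500 ≈ 0.826800

1 1 1983/2000
2 2 1963/2000
3 3 1933/2000
4 4 9471/10000
5 5 9167/10000
6 6 8729/10000
7 7 4163/5000
8 8 2067/2500
s(3y) = (1/(1933/2000) − 1)/(3) = 67/5799 ≈ 1.1554%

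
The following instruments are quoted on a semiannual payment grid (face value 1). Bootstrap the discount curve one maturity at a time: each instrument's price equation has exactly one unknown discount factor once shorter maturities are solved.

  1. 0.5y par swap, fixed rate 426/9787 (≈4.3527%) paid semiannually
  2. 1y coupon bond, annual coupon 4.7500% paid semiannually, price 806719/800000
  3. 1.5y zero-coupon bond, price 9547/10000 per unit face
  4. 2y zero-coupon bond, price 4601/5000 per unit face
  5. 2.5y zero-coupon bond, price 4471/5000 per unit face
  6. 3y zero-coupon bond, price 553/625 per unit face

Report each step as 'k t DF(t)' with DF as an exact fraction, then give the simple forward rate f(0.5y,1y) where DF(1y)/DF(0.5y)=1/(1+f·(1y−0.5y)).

1 1/2 9787/10000
2 1 9623/10000
3 3/2 9547/10000
4 2 4601/5000
5 5/2 4471/5000
6 3 553/625
f(0.5y,1y) = ((9787/10000)/(9623/10000) − 1)/(1/2) = 328/9623 ≈ 3.4085%

step 1 [0.5y] swap r/2=213/9787: DF=(1 − 213/9787·(0))/(1+213/9787) = 9787/10000 ≈ 0.978700
step 2 [1y] bond c/2=19/800: DF=(806719/800000 − 19/800·(0.978700))/(1+19/800) = 9623/10000 ≈ 0.962300
step 3 [1.5y] zero: DF = P = 9547/10000 ≈ 0.954700
step 4 [2y] zero: DF = P = 4601/5000 ≈ 0.920200
step 5 [2.5y] zero: DF = P = 4471/5000 ≈ 0.894200
step 6 [3y] zero: DF = P = 553/625 ≈ 0.884800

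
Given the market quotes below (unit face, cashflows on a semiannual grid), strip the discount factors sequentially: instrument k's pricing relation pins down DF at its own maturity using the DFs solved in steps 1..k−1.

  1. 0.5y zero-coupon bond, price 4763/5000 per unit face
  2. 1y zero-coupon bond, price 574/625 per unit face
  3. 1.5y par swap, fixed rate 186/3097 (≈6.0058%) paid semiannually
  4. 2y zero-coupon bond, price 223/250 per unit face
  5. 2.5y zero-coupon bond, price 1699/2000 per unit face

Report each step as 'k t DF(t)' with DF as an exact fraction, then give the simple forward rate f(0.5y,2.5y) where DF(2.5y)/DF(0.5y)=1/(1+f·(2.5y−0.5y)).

1 1/2 4763/5000
2 1 574/625
3 3/2 9163/10000
4 2 223/250
5 5/2 1699/2000
f(0.5y,2.5y) = ((4763/5000)/(1699/2000) − 1)/(2) = 1031/16990 ≈ 6.0683%

step 1 [0.5y] zero: DF = P = 4763/5000 ≈ 0.952600
step 2 [1y] zero: DF = P = 574/625 ≈ 0.918400
step 3 [1.5y] swap r/2=93/3097: DF=(1 − 93/3097·(0.952600+0.918400))/(1+93/3097) = 9163/10000 ≈ 0.916300
step 4 [2y] zero: DF = P = 223/250 ≈ 0.892000
step 5 [2.5y] zero: DF = P = 1699/2000 ≈ 0.849500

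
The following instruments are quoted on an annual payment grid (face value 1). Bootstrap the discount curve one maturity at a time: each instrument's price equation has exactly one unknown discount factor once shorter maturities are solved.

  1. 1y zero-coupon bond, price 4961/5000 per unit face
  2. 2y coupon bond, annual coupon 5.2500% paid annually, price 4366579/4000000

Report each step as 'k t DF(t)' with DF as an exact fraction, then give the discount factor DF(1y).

step 1 [1y] zero: DF = P = 4961/5000 ≈ 0.992200
step 2 [2y] bond c/1=21/400: DF=(4366579/4000000 − 21/400·(0.992200))/(1+21/400) = 9877/10000 ≈ 0.987700

1 1 4961/5000
2 2 9877/10000
DF(1y) = 4961/5000 ≈ 0.992200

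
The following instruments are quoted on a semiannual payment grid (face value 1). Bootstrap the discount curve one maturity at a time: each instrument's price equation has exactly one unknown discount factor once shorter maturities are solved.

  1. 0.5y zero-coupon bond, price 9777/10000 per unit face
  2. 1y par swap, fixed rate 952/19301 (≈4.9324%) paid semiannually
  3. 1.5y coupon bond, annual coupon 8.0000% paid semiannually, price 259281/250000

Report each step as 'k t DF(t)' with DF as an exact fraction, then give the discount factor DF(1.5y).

step 1 [0.5y] zero: DF = P = 9777/10000 ≈ 0.977700
step 2 [1y] swap r/2=476/19301: DF=(1 − 476/19301·(0.977700))/(1+476/19301) = 2381/2500 ≈ 0.952400
step 3 [1.5y] bond c/2=1/25: DF=(259281/250000 − 1/25·(0.977700+0.952400))/(1+1/25) = 923/1000 ≈ 0.923000

1 1/2 9777/10000
2 1 2381/2500
3 3/2 923/1000
DF(1.5y) = 923/1000 ≈ 0.923000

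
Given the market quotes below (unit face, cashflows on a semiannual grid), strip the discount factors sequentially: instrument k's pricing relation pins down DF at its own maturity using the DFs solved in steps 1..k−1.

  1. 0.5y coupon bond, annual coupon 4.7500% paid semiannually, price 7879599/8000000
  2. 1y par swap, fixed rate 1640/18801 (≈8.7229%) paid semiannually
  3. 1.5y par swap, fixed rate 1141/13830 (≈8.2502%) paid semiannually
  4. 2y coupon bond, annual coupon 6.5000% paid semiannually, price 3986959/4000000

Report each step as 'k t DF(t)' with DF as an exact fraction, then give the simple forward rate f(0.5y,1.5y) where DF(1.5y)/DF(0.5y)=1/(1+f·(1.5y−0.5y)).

step 1 [0.5y] bond c/2=19/800: DF=(7879599/8000000 − 19/800·(0))/(1+19/800) = 9621/10000 ≈ 0.962100
step 2 [1y] swap r/2=820/18801: DF=(1 − 820/18801·(0.962100))/(1+820/18801) = 459/500 ≈ 0.918000
step 3 [1.5y] swap r/2=1141/27660: DF=(1 − 1141/27660·(0.962100+0.918000))/(1+1141/27660) = 8859/10000 ≈ 0.885900
step 4 [2y] bond c/2=13/400: DF=(3986959/4000000 − 13/400·(0.962100+0.918000+0.885900))/(1+13/400) = 8783/10000 ≈ 0.878300

1 1/2 9621/10000
2 1 459/500
3 3/2 8859/10000
4 2 8783/10000
f(0.5y,1.5y) = ((9621/10000)/(8859/10000) − 1)/(1) = 254/2953 ≈ 8.6014%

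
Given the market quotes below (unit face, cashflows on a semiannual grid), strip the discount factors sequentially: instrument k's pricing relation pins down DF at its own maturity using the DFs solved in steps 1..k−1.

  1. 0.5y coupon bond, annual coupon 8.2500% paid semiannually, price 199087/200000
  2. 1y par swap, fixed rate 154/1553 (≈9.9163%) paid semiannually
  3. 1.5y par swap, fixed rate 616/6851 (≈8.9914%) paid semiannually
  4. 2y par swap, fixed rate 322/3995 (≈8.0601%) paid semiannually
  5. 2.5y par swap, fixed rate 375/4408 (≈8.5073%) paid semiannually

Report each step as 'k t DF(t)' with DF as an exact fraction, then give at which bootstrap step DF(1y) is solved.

1 1/2 239/250
2 1 2269/2500
3 3/2 548/625
4 2 8551/10000
5 5/2 13/16
DF(1y) is solved at step 2

step 1 [0.5y] bond c/2=33/800: DF=(199087/200000 − 33/800·(0))/(1+33/800) = 239/250 ≈ 0.956000
step 2 [1y] swap r/2=77/1553: DF=(1 − 77/1553·(0.956000))/(1+77/1553) = 2269/2500 ≈ 0.907600
step 3 [1.5y] swap r/2=308/6851: DF=(1 − 308/6851·(0.956000+0.907600))/(1+308/6851) = 548/625 ≈ 0.876800
step 4 [2y] swap r/2=161/3995: DF=(1 − 161/3995·(0.956000+0.907600+0.876800))/(1+161/3995) = 8551/10000 ≈ 0.855100
step 5 [2.5y] swap r/2=375/8816: DF=(1 − 375/8816·(0.956000+0.907600+0.876800+0.855100))/(1+375/8816) = 13/16 ≈ 0.812500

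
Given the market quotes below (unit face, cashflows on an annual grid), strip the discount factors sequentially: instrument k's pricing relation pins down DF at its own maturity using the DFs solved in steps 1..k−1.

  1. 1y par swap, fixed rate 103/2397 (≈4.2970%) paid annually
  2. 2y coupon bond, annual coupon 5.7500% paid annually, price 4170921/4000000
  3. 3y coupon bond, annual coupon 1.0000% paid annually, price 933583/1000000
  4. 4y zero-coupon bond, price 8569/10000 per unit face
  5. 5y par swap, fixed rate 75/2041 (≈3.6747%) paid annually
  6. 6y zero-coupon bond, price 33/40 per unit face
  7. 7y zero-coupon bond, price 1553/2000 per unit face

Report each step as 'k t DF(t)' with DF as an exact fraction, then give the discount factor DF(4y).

1 1 2397/2500
2 2 9339/10000
3 3 566/625
4 4 8569/10000
5 5 167/200
6 6 33/40
7 7 1553/2000
DF(4y) = 8569/10000 ≈ 0.856900

step 1 [1y] swap r/1=103/2397: DF=(1 − 103/2397·(0))/(1+103/2397) = 2397/2500 ≈ 0.958800
step 2 [2y] bond c/1=23/400: DF=(4170921/4000000 − 23/400·(0.958800))/(1+23/400) = 9339/10000 ≈ 0.933900
step 3 [3y] bond c/1=1/100: DF=(933583/1000000 − 1/100·(0.958800+0.933900))/(1+1/100) = 566/625 ≈ 0.905600
step 4 [4y] zero: DF = P = 8569/10000 ≈ 0.856900
step 5 [5y] swap r/1=75/2041: DF=(1 − 75/2041·(0.958800+0.933900+0.905600+0.856900))/(1+75/2041) = 167/200 ≈ 0.835000
step 6 [6y] zero: DF = P = 33/40 ≈ 0.825000
step 7 [7y] zero: DF = P = 1553/2000 ≈ 0.776500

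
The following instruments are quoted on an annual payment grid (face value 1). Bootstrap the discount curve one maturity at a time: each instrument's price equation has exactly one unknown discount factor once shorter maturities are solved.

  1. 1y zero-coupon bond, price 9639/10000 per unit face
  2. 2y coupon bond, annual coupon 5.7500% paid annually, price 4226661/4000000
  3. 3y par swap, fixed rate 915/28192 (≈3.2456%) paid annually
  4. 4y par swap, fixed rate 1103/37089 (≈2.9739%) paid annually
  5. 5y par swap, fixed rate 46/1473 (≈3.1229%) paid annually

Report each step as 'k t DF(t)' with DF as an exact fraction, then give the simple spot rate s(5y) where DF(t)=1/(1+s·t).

step 1 [1y] zero: DF = P = 9639/10000 ≈ 0.963900
step 2 [2y] bond c/1=23/400: DF=(4226661/4000000 − 23/400·(0.963900))/(1+23/400) = 2367/2500 ≈ 0.946800
step 3 [3y] swap r/1=915/28192: DF=(1 − 915/28192·(0.963900+0.946800))/(1+915/28192) = 1817/2000 ≈ 0.908500
step 4 [4y] swap r/1=1103/37089: DF=(1 − 1103/37089·(0.963900+0.946800+0.908500))/(1+1103/37089) = 8897/10000 ≈ 0.889700
step 5 [5y] swap r/1=46/1473: DF=(1 − 46/1473·(0.963900+0.946800+0.908500+0.889700))/(1+46/1473) = 4287/5000 ≈ 0.857400

1 1 9639/10000
2 2 2367/2500
3 3 1817/2000
4 4 8897/10000
5 5 4287/5000
s(5y) = (1/(4287/5000) − 1)/(5) = 713/21435 ≈ 3.3263%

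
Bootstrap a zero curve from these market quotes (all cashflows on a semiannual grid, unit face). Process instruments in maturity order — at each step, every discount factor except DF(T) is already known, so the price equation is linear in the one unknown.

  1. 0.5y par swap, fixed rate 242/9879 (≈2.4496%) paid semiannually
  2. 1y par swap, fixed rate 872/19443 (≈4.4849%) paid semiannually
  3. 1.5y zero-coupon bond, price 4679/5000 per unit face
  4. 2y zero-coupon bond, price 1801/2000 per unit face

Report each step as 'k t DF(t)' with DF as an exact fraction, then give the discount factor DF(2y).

step 1 [0.5y] swap r/2=121/9879: DF=(1 − 121/9879·(0))/(1+121/9879) = 9879/10000 ≈ 0.987900
step 2 [1y] swap r/2=436/19443: DF=(1 − 436/19443·(0.987900))/(1+436/19443) = 2391/2500 ≈ 0.956400
step 3 [1.5y] zero: DF = P = 4679/5000 ≈ 0.935800
step 4 [2y] zero: DF = P = 1801/2000 ≈ 0.900500

1 1/2 9879/10000
2 1 2391/2500
3 3/2 4679/5000
4 2 1801/2000
DF(2y) = 1801/2000 ≈ 0.900500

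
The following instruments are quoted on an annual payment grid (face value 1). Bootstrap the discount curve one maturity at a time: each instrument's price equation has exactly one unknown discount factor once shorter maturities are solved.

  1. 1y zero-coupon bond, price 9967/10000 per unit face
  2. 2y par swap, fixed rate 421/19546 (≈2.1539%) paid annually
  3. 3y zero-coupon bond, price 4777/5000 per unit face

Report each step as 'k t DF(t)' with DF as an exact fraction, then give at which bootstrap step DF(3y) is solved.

step 1 [1y] zero: DF = P = 9967/10000 ≈ 0.996700
step 2 [2y] swap r/1=421/19546: DF=(1 − 421/19546·(0.996700))/(1+421/19546) = 9579/10000 ≈ 0.957900
step 3 [3y] zero: DF = P = 4777/5000 ≈ 0.955400

1 1 9967/10000
2 2 9579/10000
3 3 4777/5000
DF(3y) is solved at step 3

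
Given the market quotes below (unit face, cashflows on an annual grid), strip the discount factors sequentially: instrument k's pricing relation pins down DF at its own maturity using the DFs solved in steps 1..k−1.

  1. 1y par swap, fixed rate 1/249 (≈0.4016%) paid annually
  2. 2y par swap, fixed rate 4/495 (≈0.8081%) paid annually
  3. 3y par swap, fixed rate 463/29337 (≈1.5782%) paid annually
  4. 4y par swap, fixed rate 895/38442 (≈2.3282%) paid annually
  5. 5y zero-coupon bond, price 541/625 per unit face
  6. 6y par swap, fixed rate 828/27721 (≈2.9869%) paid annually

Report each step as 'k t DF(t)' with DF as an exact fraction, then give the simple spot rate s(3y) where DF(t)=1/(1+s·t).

1 1 249/250
2 2 123/125
3 3 9537/10000
4 4 1821/2000
5 5 541/625
6 6 1043/1250
s(3y) = (1/(9537/10000) − 1)/(3) = 463/28611 ≈ 1.6183%

step 1 [1y] swap r/1=1/249: DF=(1 − 1/249·(0))/(1+1/249) = 249/250 ≈ 0.996000
step 2 [2y] swap r/1=4/495: DF=(1 − 4/495·(0.996000))/(1+4/495) = 123/125 ≈ 0.984000
step 3 [3y] swap r/1=463/29337: DF=(1 − 463/29337·(0.996000+0.984000))/(1+463/29337) = 9537/10000 ≈ 0.953700
step 4 [4y] swap r/1=895/38442: DF=(1 − 895/38442·(0.996000+0.984000+0.953700))/(1+895/38442) = 1821/2000 ≈ 0.910500
step 5 [5y] zero: DF = P = 541/625 ≈ 0.865600
step 6 [6y] swap r/1=828/27721: DF=(1 − 828/27721·(0.996000+0.984000+0.953700+0.910500+0.865600))/(1+828/27721) = 1043/1250 ≈ 0.834400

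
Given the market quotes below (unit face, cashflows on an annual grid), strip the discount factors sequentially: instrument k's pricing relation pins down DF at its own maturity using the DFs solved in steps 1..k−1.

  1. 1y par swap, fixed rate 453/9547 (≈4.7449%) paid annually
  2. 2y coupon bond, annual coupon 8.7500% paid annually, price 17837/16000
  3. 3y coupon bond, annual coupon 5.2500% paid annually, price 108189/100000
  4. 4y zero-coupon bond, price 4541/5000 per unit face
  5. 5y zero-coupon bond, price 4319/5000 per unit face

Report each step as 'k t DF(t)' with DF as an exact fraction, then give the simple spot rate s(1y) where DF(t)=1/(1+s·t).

1 1 9547/10000
2 2 9483/10000
3 3 933/1000
4 4 4541/5000
5 5 4319/5000
s(1y) = (1/(9547/10000) − 1)/(1) = 453/9547 ≈ 4.7449%

step 1 [1y] swap r/1=453/9547: DF=(1 − 453/9547·(0))/(1+453/9547) = 9547/10000 ≈ 0.954700
step 2 [2y] bond c/1=7/80: DF=(17837/16000 − 7/80·(0.954700))/(1+7/80) = 9483/10000 ≈ 0.948300
step 3 [3y] bond c/1=21/400: DF=(108189/100000 − 21/400·(0.954700+0.948300))/(1+21/400) = 933/1000 ≈ 0.933000
step 4 [4y] zero: DF = P = 4541/5000 ≈ 0.908200
step 5 [5y] zero: DF = P = 4319/5000 ≈ 0.863800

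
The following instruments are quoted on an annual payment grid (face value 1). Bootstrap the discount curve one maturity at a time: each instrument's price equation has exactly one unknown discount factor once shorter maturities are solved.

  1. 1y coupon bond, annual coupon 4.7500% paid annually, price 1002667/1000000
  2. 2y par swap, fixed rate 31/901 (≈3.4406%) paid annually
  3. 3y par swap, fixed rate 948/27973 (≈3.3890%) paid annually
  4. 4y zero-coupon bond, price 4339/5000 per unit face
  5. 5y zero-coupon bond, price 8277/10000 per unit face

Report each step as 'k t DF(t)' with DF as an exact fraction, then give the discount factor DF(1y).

step 1 [1y] bond c/1=19/400: DF=(1002667/1000000 − 19/400·(0))/(1+19/400) = 2393/2500 ≈ 0.957200
step 2 [2y] swap r/1=31/901: DF=(1 − 31/901·(0.957200))/(1+31/901) = 9349/10000 ≈ 0.934900
step 3 [3y] swap r/1=948/27973: DF=(1 − 948/27973·(0.957200+0.934900))/(1+948/27973) = 2263/2500 ≈ 0.905200
step 4 [4y] zero: DF = P = 4339/5000 ≈ 0.867800
step 5 [5y] zero: DF = P = 8277/10000 ≈ 0.827700

1 1 2393/2500
2 2 9349/10000
3 3 2263/2500
4 4 4339/5000
5 5 8277/10000
DF(1y) = 2393/2500 ≈ 0.957200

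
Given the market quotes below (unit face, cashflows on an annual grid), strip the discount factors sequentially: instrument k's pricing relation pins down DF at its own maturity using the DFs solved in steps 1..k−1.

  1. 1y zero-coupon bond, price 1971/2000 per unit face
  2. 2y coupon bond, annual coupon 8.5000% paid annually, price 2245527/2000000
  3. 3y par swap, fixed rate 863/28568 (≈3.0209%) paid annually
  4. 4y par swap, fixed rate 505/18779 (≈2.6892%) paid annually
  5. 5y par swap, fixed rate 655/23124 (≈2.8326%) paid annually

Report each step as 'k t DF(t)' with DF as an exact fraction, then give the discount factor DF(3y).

step 1 [1y] zero: DF = P = 1971/2000 ≈ 0.985500
step 2 [2y] bond c/1=17/200: DF=(2245527/2000000 − 17/200·(0.985500))/(1+17/200) = 1197/1250 ≈ 0.957600
step 3 [3y] swap r/1=863/28568: DF=(1 − 863/28568·(0.985500+0.957600))/(1+863/28568) = 9137/10000 ≈ 0.913700
step 4 [4y] swap r/1=505/18779: DF=(1 − 505/18779·(0.985500+0.957600+0.913700))/(1+505/18779) = 899/1000 ≈ 0.899000
step 5 [5y] swap r/1=655/23124: DF=(1 − 655/23124·(0.985500+0.957600+0.913700+0.899000))/(1+655/23124) = 869/1000 ≈ 0.869000

1 1 1971/2000
2 2 1197/1250
3 3 9137/10000
4 4 899/1000
5 5 869/1000
DF(3y) = 9137/10000 ≈ 0.913700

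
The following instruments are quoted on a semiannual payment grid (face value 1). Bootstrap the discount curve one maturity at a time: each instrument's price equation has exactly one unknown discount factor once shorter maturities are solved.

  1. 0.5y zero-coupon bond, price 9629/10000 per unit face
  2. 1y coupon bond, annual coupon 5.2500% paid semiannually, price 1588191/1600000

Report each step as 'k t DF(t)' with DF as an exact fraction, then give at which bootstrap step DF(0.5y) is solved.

step 1 [0.5y] zero: DF = P = 9629/10000 ≈ 0.962900
step 2 [1y] bond c/2=21/800: DF=(1588191/1600000 − 21/800·(0.962900))/(1+21/800) = 4713/5000 ≈ 0.942600

1 1/2 9629/10000
2 1 4713/5000
DF(0.5y) is solved at step 1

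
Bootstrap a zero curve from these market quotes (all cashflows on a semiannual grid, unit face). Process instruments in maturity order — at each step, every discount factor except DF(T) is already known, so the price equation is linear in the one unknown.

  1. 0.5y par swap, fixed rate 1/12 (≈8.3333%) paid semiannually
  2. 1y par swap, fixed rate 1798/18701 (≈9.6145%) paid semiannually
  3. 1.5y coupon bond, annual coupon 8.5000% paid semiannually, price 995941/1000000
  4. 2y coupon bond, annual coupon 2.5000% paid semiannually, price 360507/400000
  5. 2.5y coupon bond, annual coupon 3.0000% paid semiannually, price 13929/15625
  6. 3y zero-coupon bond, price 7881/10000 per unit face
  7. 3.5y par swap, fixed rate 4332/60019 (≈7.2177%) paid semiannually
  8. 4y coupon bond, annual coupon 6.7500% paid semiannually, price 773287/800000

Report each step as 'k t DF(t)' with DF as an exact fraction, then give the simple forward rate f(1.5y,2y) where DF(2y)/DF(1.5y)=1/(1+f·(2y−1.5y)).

step 1 [0.5y] swap r/2=1/24: DF=(1 − 1/24·(0))/(1+1/24) = 24/25 ≈ 0.960000
step 2 [1y] swap r/2=899/18701: DF=(1 − 899/18701·(0.960000))/(1+899/18701) = 9101/10000 ≈ 0.910100
step 3 [1.5y] bond c/2=17/400: DF=(995941/1000000 − 17/400·(0.960000+0.910100))/(1+17/400) = 8791/10000 ≈ 0.879100
step 4 [2y] bond c/2=1/80: DF=(360507/400000 − 1/80·(0.960000+0.910100+0.879100))/(1+1/80) = 4281/5000 ≈ 0.856200
step 5 [2.5y] bond c/2=3/200: DF=(13929/15625 − 3/200·(0.960000+0.910100+0.879100+0.856200))/(1+3/200) = 33/40 ≈ 0.825000
step 6 [3y] zero: DF = P = 7881/10000 ≈ 0.788100
step 7 [3.5y] swap r/2=2166/60019: DF=(1 − 2166/60019·(0.960000+0.910100+0.879100+0.856200+0.825000+0.788100))/(1+2166/60019) = 3917/5000 ≈ 0.783400
step 8 [4y] bond c/2=27/800: DF=(773287/800000 − 27/800·(0.960000+0.910100+0.879100+0.856200+0.825000+0.788100+0.783400))/(1+27/800) = 7391/10000 ≈ 0.739100

1 1/2 24/25
2 1 9101/10000
3 3/2 8791/10000
4 2 4281/5000
5 5/2 33/40
6 3 7881/10000
7 7/2 3917/5000
8 4 7391/10000
f(1.5y,2y) = ((8791/10000)/(4281/5000) − 1)/(1/2) = 229/4281 ≈ 5.3492%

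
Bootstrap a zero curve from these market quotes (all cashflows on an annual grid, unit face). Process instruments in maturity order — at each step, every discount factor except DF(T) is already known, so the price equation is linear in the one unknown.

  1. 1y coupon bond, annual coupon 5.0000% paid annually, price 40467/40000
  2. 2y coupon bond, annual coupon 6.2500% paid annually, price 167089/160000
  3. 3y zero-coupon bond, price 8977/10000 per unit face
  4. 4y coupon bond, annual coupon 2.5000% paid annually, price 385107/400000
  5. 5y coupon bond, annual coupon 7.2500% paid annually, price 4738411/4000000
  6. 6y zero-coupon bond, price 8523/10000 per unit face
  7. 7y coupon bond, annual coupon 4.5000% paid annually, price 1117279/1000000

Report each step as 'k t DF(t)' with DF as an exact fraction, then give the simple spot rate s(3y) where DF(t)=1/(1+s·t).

step 1 [1y] bond c/1=1/20: DF=(40467/40000 − 1/20·(0))/(1+1/20) = 1927/2000 ≈ 0.963500
step 2 [2y] bond c/1=1/16: DF=(167089/160000 − 1/16·(0.963500))/(1+1/16) = 4631/5000 ≈ 0.926200
step 3 [3y] zero: DF = P = 8977/10000 ≈ 0.897700
step 4 [4y] bond c/1=1/40: DF=(385107/400000 − 1/40·(0.963500+0.926200+0.897700))/(1+1/40) = 8713/10000 ≈ 0.871300
step 5 [5y] bond c/1=29/400: DF=(4738411/4000000 − 29/400·(0.963500+0.926200+0.897700+0.871300))/(1+29/400) = 2143/2500 ≈ 0.857200
step 6 [6y] zero: DF = P = 8523/10000 ≈ 0.852300
step 7 [7y] bond c/1=9/200: DF=(1117279/1000000 − 9/200·(0.963500+0.926200+0.897700+0.871300+0.857200+0.852300))/(1+9/200) = 419/500 ≈ 0.838000

1 1 1927/2000
2 2 4631/5000
3 3 8977/10000
4 4 8713/10000
5 5 2143/2500
6 6 8523/10000
7 7 419/500
s(3y) = (1/(8977/10000) − 1)/(3) = 341/8977 ≈ 3.7986%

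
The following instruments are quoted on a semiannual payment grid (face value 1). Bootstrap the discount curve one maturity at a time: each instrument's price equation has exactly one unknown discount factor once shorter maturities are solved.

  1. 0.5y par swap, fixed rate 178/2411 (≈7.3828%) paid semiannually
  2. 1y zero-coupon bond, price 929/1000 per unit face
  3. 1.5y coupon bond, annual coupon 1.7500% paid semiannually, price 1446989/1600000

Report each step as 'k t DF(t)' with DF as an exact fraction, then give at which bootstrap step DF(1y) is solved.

1 1/2 2411/2500
2 1 929/1000
3 3/2 8801/10000
DF(1y) is solved at step 2

step 1 [0.5y] swap r/2=89/2411: DF=(1 − 89/2411·(0))/(1+89/2411) = 2411/2500 ≈ 0.964400
step 2 [1y] zero: DF = P = 929/1000 ≈ 0.929000
step 3 [1.5y] bond c/2=7/800: DF=(1446989/1600000 − 7/800·(0.964400+0.929000))/(1+7/800) = 8801/10000 ≈ 0.880100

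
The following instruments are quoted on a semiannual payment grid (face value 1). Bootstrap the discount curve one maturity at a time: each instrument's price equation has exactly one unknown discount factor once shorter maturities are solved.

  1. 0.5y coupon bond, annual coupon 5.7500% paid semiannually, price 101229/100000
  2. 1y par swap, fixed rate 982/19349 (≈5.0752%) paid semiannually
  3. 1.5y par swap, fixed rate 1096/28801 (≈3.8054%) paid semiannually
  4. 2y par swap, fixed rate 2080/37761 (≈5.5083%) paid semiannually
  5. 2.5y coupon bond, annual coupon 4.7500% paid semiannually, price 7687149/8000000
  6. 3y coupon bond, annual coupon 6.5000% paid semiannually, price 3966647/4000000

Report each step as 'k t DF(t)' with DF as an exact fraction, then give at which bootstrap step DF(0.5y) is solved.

step 1 [0.5y] bond c/2=23/800: DF=(101229/100000 − 23/800·(0))/(1+23/800) = 123/125 ≈ 0.984000
step 2 [1y] swap r/2=491/19349: DF=(1 − 491/19349·(0.984000))/(1+491/19349) = 9509/10000 ≈ 0.950900
step 3 [1.5y] swap r/2=548/28801: DF=(1 − 548/28801·(0.984000+0.950900))/(1+548/28801) = 2363/2500 ≈ 0.945200
step 4 [2y] swap r/2=1040/37761: DF=(1 − 1040/37761·(0.984000+0.950900+0.945200))/(1+1040/37761) = 112/125 ≈ 0.896000
step 5 [2.5y] bond c/2=19/800: DF=(7687149/8000000 − 19/800·(0.984000+0.950900+0.945200+0.896000))/(1+19/800) = 851/1000 ≈ 0.851000
step 6 [3y] bond c/2=13/400: DF=(3966647/4000000 − 13/400·(0.984000+0.950900+0.945200+0.896000+0.851000))/(1+13/400) = 2037/2500 ≈ 0.814800

1 1/2 123/125
2 1 9509/10000
3 3/2 2363/2500
4 2 112/125
5 5/2 851/1000
6 3 2037/2500
DF(0.5y) is solved at step 1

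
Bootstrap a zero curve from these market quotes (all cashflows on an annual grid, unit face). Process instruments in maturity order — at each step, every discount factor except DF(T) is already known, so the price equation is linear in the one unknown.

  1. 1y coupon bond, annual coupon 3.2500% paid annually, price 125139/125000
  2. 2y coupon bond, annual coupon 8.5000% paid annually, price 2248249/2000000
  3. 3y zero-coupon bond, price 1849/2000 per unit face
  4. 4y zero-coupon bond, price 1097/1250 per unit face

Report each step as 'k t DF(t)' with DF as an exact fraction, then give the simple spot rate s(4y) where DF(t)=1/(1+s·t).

step 1 [1y] bond c/1=13/400: DF=(125139/125000 − 13/400·(0))/(1+13/400) = 606/625 ≈ 0.969600
step 2 [2y] bond c/1=17/200: DF=(2248249/2000000 − 17/200·(0.969600))/(1+17/200) = 9601/10000 ≈ 0.960100
step 3 [3y] zero: DF = P = 1849/2000 ≈ 0.924500
step 4 [4y] zero: DF = P = 1097/1250 ≈ 0.877600

1 1 606/625
2 2 9601/10000
3 3 1849/2000
4 4 1097/1250
s(4y) = (1/(1097/1250) − 1)/(4) = 153/4388 ≈ 3.4868%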